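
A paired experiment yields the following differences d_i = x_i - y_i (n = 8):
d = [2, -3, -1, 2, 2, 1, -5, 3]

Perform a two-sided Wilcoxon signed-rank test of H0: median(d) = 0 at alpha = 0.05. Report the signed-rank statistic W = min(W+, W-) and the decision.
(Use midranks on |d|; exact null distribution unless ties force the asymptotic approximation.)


Step 1: Drop any zero differences (none here) and take |d_i|.
|d| = [2, 3, 1, 2, 2, 1, 5, 3]
Step 2: Midrank |d_i| (ties get averaged ranks).
ranks: |2|->4, |3|->6.5, |1|->1.5, |2|->4, |2|->4, |1|->1.5, |5|->8, |3|->6.5
Step 3: Attach original signs; sum ranks with positive sign and with negative sign.
W+ = 4 + 4 + 4 + 1.5 + 6.5 = 20
W- = 6.5 + 1.5 + 8 = 16
(Check: W+ + W- = 36 should equal n(n+1)/2 = 36.)
Step 4: Test statistic W = min(W+, W-) = 16.
Step 5: Ties in |d|, so use the tie-corrected normal approximation.
        E[W] = n(n+1)/4 = 8*9/4 = 18.
        Tie groups: |d|=1 (t=2), |d|=2 (t=3), |d|=3 (t=2); sum(t^3 - t) = 36.
        Var[W] = n(n+1)(2n+1)/24 - sum(t^3-t)/48 = 1224/24 - 36/48 = 50.25.
        z = (W - E[W]) / sqrt(Var[W]) = (16 - 18) / 7.0887 = -0.2821.
        Two-sided p = 2*Phi(z) = 0.777838.
Step 6: alpha = 0.05. fail to reject H0.

W+ = 20, W- = 16, W = min = 16, p = 0.777838, fail to reject H0.


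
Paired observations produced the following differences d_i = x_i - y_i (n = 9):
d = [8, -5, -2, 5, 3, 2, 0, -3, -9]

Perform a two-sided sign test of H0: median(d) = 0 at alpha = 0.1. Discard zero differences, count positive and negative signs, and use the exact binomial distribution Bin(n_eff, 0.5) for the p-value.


Step 1: Discard zero differences. Original n = 9; n_eff = number of nonzero differences = 8.
Nonzero differences (with sign): +8, -5, -2, +5, +3, +2, -3, -9
Step 2: Count signs: positive = 4, negative = 4.
Step 3: Under H0: P(positive) = 0.5, so the number of positives S ~ Bin(8, 0.5).
Step 4: Two-sided exact p-value = sum of Bin(8,0.5) probabilities at or below the observed probability = 1.000000.
Step 5: alpha = 0.1. fail to reject H0.

n_eff = 8, pos = 4, neg = 4, p = 1.000000, fail to reject H0.


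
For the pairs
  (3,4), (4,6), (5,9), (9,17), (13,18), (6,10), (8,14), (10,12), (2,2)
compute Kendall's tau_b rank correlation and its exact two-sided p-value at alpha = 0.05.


Step 1: Enumerate the 36 unordered pairs (i,j) with i<j and classify each by sign(x_j-x_i) * sign(y_j-y_i).
  (1,2):dx=+1,dy=+2->C; (1,3):dx=+2,dy=+5->C; (1,4):dx=+6,dy=+13->C; (1,5):dx=+10,dy=+14->C
  (1,6):dx=+3,dy=+6->C; (1,7):dx=+5,dy=+10->C; (1,8):dx=+7,dy=+8->C; (1,9):dx=-1,dy=-2->C
  (2,3):dx=+1,dy=+3->C; (2,4):dx=+5,dy=+11->C; (2,5):dx=+9,dy=+12->C; (2,6):dx=+2,dy=+4->C
  (2,7):dx=+4,dy=+8->C; (2,8):dx=+6,dy=+6->C; (2,9):dx=-2,dy=-4->C; (3,4):dx=+4,dy=+8->C
  (3,5):dx=+8,dy=+9->C; (3,6):dx=+1,dy=+1->C; (3,7):dx=+3,dy=+5->C; (3,8):dx=+5,dy=+3->C
  (3,9):dx=-3,dy=-7->C; (4,5):dx=+4,dy=+1->C; (4,6):dx=-3,dy=-7->C; (4,7):dx=-1,dy=-3->C
  (4,8):dx=+1,dy=-5->D; (4,9):dx=-7,dy=-15->C; (5,6):dx=-7,dy=-8->C; (5,7):dx=-5,dy=-4->C
  (5,8):dx=-3,dy=-6->C; (5,9):dx=-11,dy=-16->C; (6,7):dx=+2,dy=+4->C; (6,8):dx=+4,dy=+2->C
  (6,9):dx=-4,dy=-8->C; (7,8):dx=+2,dy=-2->D; (7,9):dx=-6,dy=-12->C; (8,9):dx=-8,dy=-10->C
Step 2: C = 34, D = 2, total pairs = 36.
Step 3: tau = (C - D)/(n(n-1)/2) = (34 - 2)/36 = 0.888889.
Step 4: Exact two-sided p-value (enumerate n! = 362880 permutations of y under H0): p = 0.000243.
Step 5: alpha = 0.05. reject H0.

tau_b = 0.8889 (C=34, D=2), p = 0.000243, reject H0.


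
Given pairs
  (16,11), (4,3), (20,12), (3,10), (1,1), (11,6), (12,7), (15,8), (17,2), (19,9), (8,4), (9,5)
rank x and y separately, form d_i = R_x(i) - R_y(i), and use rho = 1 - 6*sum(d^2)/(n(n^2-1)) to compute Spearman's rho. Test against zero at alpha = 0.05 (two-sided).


Step 1: Rank x and y separately (midranks; no ties here).
rank(x): 16->9, 4->3, 20->12, 3->2, 1->1, 11->6, 12->7, 15->8, 17->10, 19->11, 8->4, 9->5
rank(y): 11->11, 3->3, 12->12, 10->10, 1->1, 6->6, 7->7, 8->8, 2->2, 9->9, 4->4, 5->5
Step 2: d_i = R_x(i) - R_y(i); compute d_i^2.
  (9-11)^2=4, (3-3)^2=0, (12-12)^2=0, (2-10)^2=64, (1-1)^2=0, (6-6)^2=0, (7-7)^2=0, (8-8)^2=0, (10-2)^2=64, (11-9)^2=4, (4-4)^2=0, (5-5)^2=0
sum(d^2) = 136.
Step 3: rho = 1 - 6*136 / (12*(12^2 - 1)) = 1 - 816/1716 = 0.524476.
Step 4: Under H0, t = rho * sqrt((n-2)/(1-rho^2)) = 1.9480 ~ t(10).
Step 5: Two-sided p-value from the t-distribution with 10 df = 0.080019.
Step 6: alpha = 0.05. fail to reject H0.

rho = 0.5245, p = 0.080019, fail to reject H0 at alpha = 0.05.


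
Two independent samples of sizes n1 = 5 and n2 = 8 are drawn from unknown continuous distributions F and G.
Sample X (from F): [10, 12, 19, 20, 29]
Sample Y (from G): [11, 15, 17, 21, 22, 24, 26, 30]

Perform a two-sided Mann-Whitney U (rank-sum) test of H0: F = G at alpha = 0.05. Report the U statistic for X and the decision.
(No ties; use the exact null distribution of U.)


Step 1: Combine and sort all 13 observations; assign midranks.
sorted (value, group): (10,X), (11,Y), (12,X), (15,Y), (17,Y), (19,X), (20,X), (21,Y), (22,Y), (24,Y), (26,Y), (29,X), (30,Y)
ranks: 10->1, 11->2, 12->3, 15->4, 17->5, 19->6, 20->7, 21->8, 22->9, 24->10, 26->11, 29->12, 30->13
Step 2: Rank sum for X: R1 = 1 + 3 + 6 + 7 + 12 = 29.
Step 3: U_X = R1 - n1(n1+1)/2 = 29 - 5*6/2 = 29 - 15 = 14.
       U_Y = n1*n2 - U_X = 40 - 14 = 26.
Step 4: No ties, so the exact null distribution of U (based on enumerating the C(13,5) = 1287 equally likely rank assignments) gives the two-sided p-value.
Step 5: p-value = 0.435120; compare to alpha = 0.05. fail to reject H0.

U_X = 14, p = 0.435120, fail to reject H0 at alpha = 0.05.


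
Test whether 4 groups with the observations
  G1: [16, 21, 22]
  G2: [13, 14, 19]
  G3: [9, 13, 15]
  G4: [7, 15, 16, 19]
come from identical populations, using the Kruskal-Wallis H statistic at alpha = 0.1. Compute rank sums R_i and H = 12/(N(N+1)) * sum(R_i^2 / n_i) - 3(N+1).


Step 1: Combine all N = 13 observations and assign midranks.
sorted (value, group, rank): (7,G4,1), (9,G3,2), (13,G2,3.5), (13,G3,3.5), (14,G2,5), (15,G3,6.5), (15,G4,6.5), (16,G1,8.5), (16,G4,8.5), (19,G2,10.5), (19,G4,10.5), (21,G1,12), (22,G1,13)
Step 2: Sum ranks within each group.
R_1 = 33.5 (n_1 = 3)
R_2 = 19 (n_2 = 3)
R_3 = 12 (n_3 = 3)
R_4 = 26.5 (n_4 = 4)
Step 3: H = 12/(N(N+1)) * sum(R_i^2/n_i) - 3(N+1)
     = 12/(13*14) * (33.5^2/3 + 19^2/3 + 12^2/3 + 26.5^2/4) - 3*14
     = 0.065934 * 717.979 - 42
     = 5.339286.
Step 4: Ties present; correction factor C = 1 - 24/(13^3 - 13) = 0.989011. Corrected H = 5.339286 / 0.989011 = 5.398611.
Step 5: Under H0, H ~ chi^2(3); p-value = 0.144830.
Step 6: alpha = 0.1. fail to reject H0.

H = 5.3986, df = 3, p = 0.144830, fail to reject H0.


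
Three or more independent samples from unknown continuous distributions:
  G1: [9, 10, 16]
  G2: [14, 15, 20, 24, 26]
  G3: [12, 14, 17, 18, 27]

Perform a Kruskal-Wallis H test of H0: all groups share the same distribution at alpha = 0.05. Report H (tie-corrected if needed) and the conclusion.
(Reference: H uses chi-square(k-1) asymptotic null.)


Step 1: Combine all N = 13 observations and assign midranks.
sorted (value, group, rank): (9,G1,1), (10,G1,2), (12,G3,3), (14,G2,4.5), (14,G3,4.5), (15,G2,6), (16,G1,7), (17,G3,8), (18,G3,9), (20,G2,10), (24,G2,11), (26,G2,12), (27,G3,13)
Step 2: Sum ranks within each group.
R_1 = 10 (n_1 = 3)
R_2 = 43.5 (n_2 = 5)
R_3 = 37.5 (n_3 = 5)
Step 3: H = 12/(N(N+1)) * sum(R_i^2/n_i) - 3(N+1)
     = 12/(13*14) * (10^2/3 + 43.5^2/5 + 37.5^2/5) - 3*14
     = 0.065934 * 693.033 - 42
     = 3.694505.
Step 4: Ties present; correction factor C = 1 - 6/(13^3 - 13) = 0.997253. Corrected H = 3.694505 / 0.997253 = 3.704683.
Step 5: Under H0, H ~ chi^2(2); p-value = 0.156869.
Step 6: alpha = 0.05. fail to reject H0.

H = 3.7047, df = 2, p = 0.156869, fail to reject H0.


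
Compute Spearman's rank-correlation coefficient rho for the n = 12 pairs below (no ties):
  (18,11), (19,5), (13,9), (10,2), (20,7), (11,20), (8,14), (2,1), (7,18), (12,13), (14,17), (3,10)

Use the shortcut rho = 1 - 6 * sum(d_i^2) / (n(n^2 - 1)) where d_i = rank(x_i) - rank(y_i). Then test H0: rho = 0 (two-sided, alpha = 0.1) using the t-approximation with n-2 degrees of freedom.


Step 1: Rank x and y separately (midranks; no ties here).
rank(x): 18->10, 19->11, 13->8, 10->5, 20->12, 11->6, 8->4, 2->1, 7->3, 12->7, 14->9, 3->2
rank(y): 11->7, 5->3, 9->5, 2->2, 7->4, 20->12, 14->9, 1->1, 18->11, 13->8, 17->10, 10->6
Step 2: d_i = R_x(i) - R_y(i); compute d_i^2.
  (10-7)^2=9, (11-3)^2=64, (8-5)^2=9, (5-2)^2=9, (12-4)^2=64, (6-12)^2=36, (4-9)^2=25, (1-1)^2=0, (3-11)^2=64, (7-8)^2=1, (9-10)^2=1, (2-6)^2=16
sum(d^2) = 298.
Step 3: rho = 1 - 6*298 / (12*(12^2 - 1)) = 1 - 1788/1716 = -0.041958.
Step 4: Under H0, t = rho * sqrt((n-2)/(1-rho^2)) = -0.1328 ~ t(10).
Step 5: Two-sided p-value from the t-distribution with 10 df = 0.896986.
Step 6: alpha = 0.1. fail to reject H0.

rho = -0.0420, p = 0.896986, fail to reject H0 at alpha = 0.1.


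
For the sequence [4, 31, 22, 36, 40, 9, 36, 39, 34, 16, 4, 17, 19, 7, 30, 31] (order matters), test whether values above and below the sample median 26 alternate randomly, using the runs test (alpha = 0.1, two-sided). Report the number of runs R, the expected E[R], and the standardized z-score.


Step 1: Compute median = 26; label A = above, B = below.
Labels in order: BABAABAAABBBBBAA  (n_A = 8, n_B = 8)
Step 2: Count runs R = 8.
Step 3: Under H0 (random ordering), E[R] = 2*n_A*n_B/(n_A+n_B) + 1 = 2*8*8/16 + 1 = 9.0000.
        Var[R] = 2*n_A*n_B*(2*n_A*n_B - n_A - n_B) / ((n_A+n_B)^2 * (n_A+n_B-1)) = 14336/3840 = 3.7333.
        SD[R] = 1.9322.
Step 4: Continuity-corrected z = (R + 0.5 - E[R]) / SD[R] = (8 + 0.5 - 9.0000) / 1.9322 = -0.2588.
Step 5: Two-sided p-value via normal approximation = 2*(1 - Phi(|z|)) = 0.795809.
Step 6: alpha = 0.1. fail to reject H0.

R = 8, z = -0.2588, p = 0.795809, fail to reject H0.


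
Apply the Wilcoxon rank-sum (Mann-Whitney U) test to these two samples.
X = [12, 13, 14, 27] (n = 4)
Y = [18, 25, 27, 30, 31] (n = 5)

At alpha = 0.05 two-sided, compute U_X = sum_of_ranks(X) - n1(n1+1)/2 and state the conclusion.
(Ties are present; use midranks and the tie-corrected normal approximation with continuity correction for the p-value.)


Step 1: Combine and sort all 9 observations; assign midranks.
sorted (value, group): (12,X), (13,X), (14,X), (18,Y), (25,Y), (27,X), (27,Y), (30,Y), (31,Y)
ranks: 12->1, 13->2, 14->3, 18->4, 25->5, 27->6.5, 27->6.5, 30->8, 31->9
Step 2: Rank sum for X: R1 = 1 + 2 + 3 + 6.5 = 12.5.
Step 3: U_X = R1 - n1(n1+1)/2 = 12.5 - 4*5/2 = 12.5 - 10 = 2.5.
       U_Y = n1*n2 - U_X = 20 - 2.5 = 17.5.
Step 4: Ties are present, so use the tie-corrected normal approximation (with continuity correction) for the p-value.
Step 5: p-value = 0.085100; compare to alpha = 0.05. fail to reject H0.

U_X = 2.5, p = 0.085100, fail to reject H0 at alpha = 0.05.


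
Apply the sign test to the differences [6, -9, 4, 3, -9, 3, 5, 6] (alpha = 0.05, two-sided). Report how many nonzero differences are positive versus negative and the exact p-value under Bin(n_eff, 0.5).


Step 1: Discard zero differences. Original n = 8; n_eff = number of nonzero differences = 8.
Nonzero differences (with sign): +6, -9, +4, +3, -9, +3, +5, +6
Step 2: Count signs: positive = 6, negative = 2.
Step 3: Under H0: P(positive) = 0.5, so the number of positives S ~ Bin(8, 0.5).
Step 4: Two-sided exact p-value = sum of Bin(8,0.5) probabilities at or below the observed probability = 0.289062.
Step 5: alpha = 0.05. fail to reject H0.

n_eff = 8, pos = 6, neg = 2, p = 0.289062, fail to reject H0.


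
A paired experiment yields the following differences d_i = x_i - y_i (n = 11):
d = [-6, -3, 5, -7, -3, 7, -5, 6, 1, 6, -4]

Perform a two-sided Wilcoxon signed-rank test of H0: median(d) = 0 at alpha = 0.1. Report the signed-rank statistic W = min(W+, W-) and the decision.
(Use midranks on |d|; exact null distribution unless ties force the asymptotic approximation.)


Step 1: Drop any zero differences (none here) and take |d_i|.
|d| = [6, 3, 5, 7, 3, 7, 5, 6, 1, 6, 4]
Step 2: Midrank |d_i| (ties get averaged ranks).
ranks: |6|->8, |3|->2.5, |5|->5.5, |7|->10.5, |3|->2.5, |7|->10.5, |5|->5.5, |6|->8, |1|->1, |6|->8, |4|->4
Step 3: Attach original signs; sum ranks with positive sign and with negative sign.
W+ = 5.5 + 10.5 + 8 + 1 + 8 = 33
W- = 8 + 2.5 + 10.5 + 2.5 + 5.5 + 4 = 33
(Check: W+ + W- = 66 should equal n(n+1)/2 = 66.)
Step 4: Test statistic W = min(W+, W-) = 33.
Step 5: Ties in |d|, so use the tie-corrected normal approximation.
        E[W] = n(n+1)/4 = 11*12/4 = 33.
        Tie groups: |d|=3 (t=2), |d|=5 (t=2), |d|=6 (t=3), |d|=7 (t=2); sum(t^3 - t) = 42.
        Var[W] = n(n+1)(2n+1)/24 - sum(t^3-t)/48 = 3036/24 - 42/48 = 125.625.
        z = (W - E[W]) / sqrt(Var[W]) = (33 - 33) / 11.2083 = 0.0000.
        Two-sided p = 2*Phi(z) = 1.000000.
Step 6: alpha = 0.1. fail to reject H0.

W+ = 33, W- = 33, W = min = 33, p = 1.000000, fail to reject H0.


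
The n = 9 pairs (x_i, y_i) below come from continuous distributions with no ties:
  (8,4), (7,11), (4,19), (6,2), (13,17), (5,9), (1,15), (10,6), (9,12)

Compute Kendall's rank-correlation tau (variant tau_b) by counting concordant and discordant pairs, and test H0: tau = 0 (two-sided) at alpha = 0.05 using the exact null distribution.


Step 1: Enumerate the 36 unordered pairs (i,j) with i<j and classify each by sign(x_j-x_i) * sign(y_j-y_i).
  (1,2):dx=-1,dy=+7->D; (1,3):dx=-4,dy=+15->D; (1,4):dx=-2,dy=-2->C; (1,5):dx=+5,dy=+13->C
  (1,6):dx=-3,dy=+5->D; (1,7):dx=-7,dy=+11->D; (1,8):dx=+2,dy=+2->C; (1,9):dx=+1,dy=+8->C
  (2,3):dx=-3,dy=+8->D; (2,4):dx=-1,dy=-9->C; (2,5):dx=+6,dy=+6->C; (2,6):dx=-2,dy=-2->C
  (2,7):dx=-6,dy=+4->D; (2,8):dx=+3,dy=-5->D; (2,9):dx=+2,dy=+1->C; (3,4):dx=+2,dy=-17->D
  (3,5):dx=+9,dy=-2->D; (3,6):dx=+1,dy=-10->D; (3,7):dx=-3,dy=-4->C; (3,8):dx=+6,dy=-13->D
  (3,9):dx=+5,dy=-7->D; (4,5):dx=+7,dy=+15->C; (4,6):dx=-1,dy=+7->D; (4,7):dx=-5,dy=+13->D
  (4,8):dx=+4,dy=+4->C; (4,9):dx=+3,dy=+10->C; (5,6):dx=-8,dy=-8->C; (5,7):dx=-12,dy=-2->C
  (5,8):dx=-3,dy=-11->C; (5,9):dx=-4,dy=-5->C; (6,7):dx=-4,dy=+6->D; (6,8):dx=+5,dy=-3->D
  (6,9):dx=+4,dy=+3->C; (7,8):dx=+9,dy=-9->D; (7,9):dx=+8,dy=-3->D; (8,9):dx=-1,dy=+6->D
Step 2: C = 17, D = 19, total pairs = 36.
Step 3: tau = (C - D)/(n(n-1)/2) = (17 - 19)/36 = -0.055556.
Step 4: Exact two-sided p-value (enumerate n! = 362880 permutations of y under H0): p = 0.919455.
Step 5: alpha = 0.05. fail to reject H0.

tau_b = -0.0556 (C=17, D=19), p = 0.919455, fail to reject H0.


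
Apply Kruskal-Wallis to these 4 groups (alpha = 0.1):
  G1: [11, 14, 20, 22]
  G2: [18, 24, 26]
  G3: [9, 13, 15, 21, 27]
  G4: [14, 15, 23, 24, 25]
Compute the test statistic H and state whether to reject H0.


Step 1: Combine all N = 17 observations and assign midranks.
sorted (value, group, rank): (9,G3,1), (11,G1,2), (13,G3,3), (14,G1,4.5), (14,G4,4.5), (15,G3,6.5), (15,G4,6.5), (18,G2,8), (20,G1,9), (21,G3,10), (22,G1,11), (23,G4,12), (24,G2,13.5), (24,G4,13.5), (25,G4,15), (26,G2,16), (27,G3,17)
Step 2: Sum ranks within each group.
R_1 = 26.5 (n_1 = 4)
R_2 = 37.5 (n_2 = 3)
R_3 = 37.5 (n_3 = 5)
R_4 = 51.5 (n_4 = 5)
Step 3: H = 12/(N(N+1)) * sum(R_i^2/n_i) - 3(N+1)
     = 12/(17*18) * (26.5^2/4 + 37.5^2/3 + 37.5^2/5 + 51.5^2/5) - 3*18
     = 0.039216 * 1456.01 - 54
     = 3.098529.
Step 4: Ties present; correction factor C = 1 - 18/(17^3 - 17) = 0.996324. Corrected H = 3.098529 / 0.996324 = 3.109963.
Step 5: Under H0, H ~ chi^2(3); p-value = 0.374980.
Step 6: alpha = 0.1. fail to reject H0.

H = 3.1100, df = 3, p = 0.374980, fail to reject H0.


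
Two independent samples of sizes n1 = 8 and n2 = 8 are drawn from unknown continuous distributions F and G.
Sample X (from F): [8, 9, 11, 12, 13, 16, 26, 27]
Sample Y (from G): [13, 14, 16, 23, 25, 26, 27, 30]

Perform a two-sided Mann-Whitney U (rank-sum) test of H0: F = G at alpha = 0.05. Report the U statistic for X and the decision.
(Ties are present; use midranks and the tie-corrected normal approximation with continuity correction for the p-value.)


Step 1: Combine and sort all 16 observations; assign midranks.
sorted (value, group): (8,X), (9,X), (11,X), (12,X), (13,X), (13,Y), (14,Y), (16,X), (16,Y), (23,Y), (25,Y), (26,X), (26,Y), (27,X), (27,Y), (30,Y)
ranks: 8->1, 9->2, 11->3, 12->4, 13->5.5, 13->5.5, 14->7, 16->8.5, 16->8.5, 23->10, 25->11, 26->12.5, 26->12.5, 27->14.5, 27->14.5, 30->16
Step 2: Rank sum for X: R1 = 1 + 2 + 3 + 4 + 5.5 + 8.5 + 12.5 + 14.5 = 51.
Step 3: U_X = R1 - n1(n1+1)/2 = 51 - 8*9/2 = 51 - 36 = 15.
       U_Y = n1*n2 - U_X = 64 - 15 = 49.
Step 4: Ties are present, so use the tie-corrected normal approximation (with continuity correction) for the p-value.
Step 5: p-value = 0.082217; compare to alpha = 0.05. fail to reject H0.

U_X = 15, p = 0.082217, fail to reject H0 at alpha = 0.05.


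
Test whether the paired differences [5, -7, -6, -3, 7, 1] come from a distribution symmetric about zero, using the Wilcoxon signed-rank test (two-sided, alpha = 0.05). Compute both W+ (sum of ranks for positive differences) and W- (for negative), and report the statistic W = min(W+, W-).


Step 1: Drop any zero differences (none here) and take |d_i|.
|d| = [5, 7, 6, 3, 7, 1]
Step 2: Midrank |d_i| (ties get averaged ranks).
ranks: |5|->3, |7|->5.5, |6|->4, |3|->2, |7|->5.5, |1|->1
Step 3: Attach original signs; sum ranks with positive sign and with negative sign.
W+ = 3 + 5.5 + 1 = 9.5
W- = 5.5 + 4 + 2 = 11.5
(Check: W+ + W- = 21 should equal n(n+1)/2 = 21.)
Step 4: Test statistic W = min(W+, W-) = 9.5.
Step 5: Ties in |d|, so use the tie-corrected normal approximation.
        E[W] = n(n+1)/4 = 6*7/4 = 10.5.
        Tie groups: |d|=7 (t=2); sum(t^3 - t) = 6.
        Var[W] = n(n+1)(2n+1)/24 - sum(t^3-t)/48 = 546/24 - 6/48 = 22.625.
        z = (W - E[W]) / sqrt(Var[W]) = (9.5 - 10.5) / 4.7566 = -0.2102.
        Two-sided p = 2*Phi(z) = 0.833484.
Step 6: alpha = 0.05. fail to reject H0.

W+ = 9.5, W- = 11.5, W = min = 9.5, p = 0.833484, fail to reject H0.


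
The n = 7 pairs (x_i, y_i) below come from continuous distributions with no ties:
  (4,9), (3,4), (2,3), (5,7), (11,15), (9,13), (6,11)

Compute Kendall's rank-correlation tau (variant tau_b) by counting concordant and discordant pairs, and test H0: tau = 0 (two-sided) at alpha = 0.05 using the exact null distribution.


Step 1: Enumerate the 21 unordered pairs (i,j) with i<j and classify each by sign(x_j-x_i) * sign(y_j-y_i).
  (1,2):dx=-1,dy=-5->C; (1,3):dx=-2,dy=-6->C; (1,4):dx=+1,dy=-2->D; (1,5):dx=+7,dy=+6->C
  (1,6):dx=+5,dy=+4->C; (1,7):dx=+2,dy=+2->C; (2,3):dx=-1,dy=-1->C; (2,4):dx=+2,dy=+3->C
  (2,5):dx=+8,dy=+11->C; (2,6):dx=+6,dy=+9->C; (2,7):dx=+3,dy=+7->C; (3,4):dx=+3,dy=+4->C
  (3,5):dx=+9,dy=+12->C; (3,6):dx=+7,dy=+10->C; (3,7):dx=+4,dy=+8->C; (4,5):dx=+6,dy=+8->C
  (4,6):dx=+4,dy=+6->C; (4,7):dx=+1,dy=+4->C; (5,6):dx=-2,dy=-2->C; (5,7):dx=-5,dy=-4->C
  (6,7):dx=-3,dy=-2->C
Step 2: C = 20, D = 1, total pairs = 21.
Step 3: tau = (C - D)/(n(n-1)/2) = (20 - 1)/21 = 0.904762.
Step 4: Exact two-sided p-value (enumerate n! = 5040 permutations of y under H0): p = 0.002778.
Step 5: alpha = 0.05. reject H0.

tau_b = 0.9048 (C=20, D=1), p = 0.002778, reject H0.


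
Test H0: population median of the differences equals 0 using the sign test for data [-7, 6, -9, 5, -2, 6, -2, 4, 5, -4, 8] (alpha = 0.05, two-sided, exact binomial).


Step 1: Discard zero differences. Original n = 11; n_eff = number of nonzero differences = 11.
Nonzero differences (with sign): -7, +6, -9, +5, -2, +6, -2, +4, +5, -4, +8
Step 2: Count signs: positive = 6, negative = 5.
Step 3: Under H0: P(positive) = 0.5, so the number of positives S ~ Bin(11, 0.5).
Step 4: Two-sided exact p-value = sum of Bin(11,0.5) probabilities at or below the observed probability = 1.000000.
Step 5: alpha = 0.05. fail to reject H0.

n_eff = 11, pos = 6, neg = 5, p = 1.000000, fail to reject H0.


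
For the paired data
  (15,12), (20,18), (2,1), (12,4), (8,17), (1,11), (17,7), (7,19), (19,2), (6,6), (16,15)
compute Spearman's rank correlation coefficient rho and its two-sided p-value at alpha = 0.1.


Step 1: Rank x and y separately (midranks; no ties here).
rank(x): 15->7, 20->11, 2->2, 12->6, 8->5, 1->1, 17->9, 7->4, 19->10, 6->3, 16->8
rank(y): 12->7, 18->10, 1->1, 4->3, 17->9, 11->6, 7->5, 19->11, 2->2, 6->4, 15->8
Step 2: d_i = R_x(i) - R_y(i); compute d_i^2.
  (7-7)^2=0, (11-10)^2=1, (2-1)^2=1, (6-3)^2=9, (5-9)^2=16, (1-6)^2=25, (9-5)^2=16, (4-11)^2=49, (10-2)^2=64, (3-4)^2=1, (8-8)^2=0
sum(d^2) = 182.
Step 3: rho = 1 - 6*182 / (11*(11^2 - 1)) = 1 - 1092/1320 = 0.172727.
Step 4: Under H0, t = rho * sqrt((n-2)/(1-rho^2)) = 0.5261 ~ t(9).
Step 5: Two-sided p-value from the t-distribution with 9 df = 0.611542.
Step 6: alpha = 0.1. fail to reject H0.

rho = 0.1727, p = 0.611542, fail to reject H0 at alpha = 0.1.


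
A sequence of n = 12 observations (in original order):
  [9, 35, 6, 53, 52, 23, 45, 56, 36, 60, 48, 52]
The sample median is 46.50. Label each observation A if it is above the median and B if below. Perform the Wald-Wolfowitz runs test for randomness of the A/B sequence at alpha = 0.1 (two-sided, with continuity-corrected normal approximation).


Step 1: Compute median = 46.50; label A = above, B = below.
Labels in order: BBBAABBABAAA  (n_A = 6, n_B = 6)
Step 2: Count runs R = 6.
Step 3: Under H0 (random ordering), E[R] = 2*n_A*n_B/(n_A+n_B) + 1 = 2*6*6/12 + 1 = 7.0000.
        Var[R] = 2*n_A*n_B*(2*n_A*n_B - n_A - n_B) / ((n_A+n_B)^2 * (n_A+n_B-1)) = 4320/1584 = 2.7273.
        SD[R] = 1.6514.
Step 4: Continuity-corrected z = (R + 0.5 - E[R]) / SD[R] = (6 + 0.5 - 7.0000) / 1.6514 = -0.3028.
Step 5: Two-sided p-value via normal approximation = 2*(1 - Phi(|z|)) = 0.762069.
Step 6: alpha = 0.1. fail to reject H0.

R = 6, z = -0.3028, p = 0.762069, fail to reject H0.


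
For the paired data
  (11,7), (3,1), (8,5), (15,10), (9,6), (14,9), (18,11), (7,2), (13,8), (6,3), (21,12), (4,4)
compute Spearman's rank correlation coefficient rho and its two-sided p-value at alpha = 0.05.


Step 1: Rank x and y separately (midranks; no ties here).
rank(x): 11->7, 3->1, 8->5, 15->10, 9->6, 14->9, 18->11, 7->4, 13->8, 6->3, 21->12, 4->2
rank(y): 7->7, 1->1, 5->5, 10->10, 6->6, 9->9, 11->11, 2->2, 8->8, 3->3, 12->12, 4->4
Step 2: d_i = R_x(i) - R_y(i); compute d_i^2.
  (7-7)^2=0, (1-1)^2=0, (5-5)^2=0, (10-10)^2=0, (6-6)^2=0, (9-9)^2=0, (11-11)^2=0, (4-2)^2=4, (8-8)^2=0, (3-3)^2=0, (12-12)^2=0, (2-4)^2=4
sum(d^2) = 8.
Step 3: rho = 1 - 6*8 / (12*(12^2 - 1)) = 1 - 48/1716 = 0.972028.
Step 4: Under H0, t = rho * sqrt((n-2)/(1-rho^2)) = 13.0876 ~ t(10).
Step 5: Two-sided p-value from the t-distribution with 10 df = 0.000000.
Step 6: alpha = 0.05. reject H0.

rho = 0.9720, p = 0.000000, reject H0 at alpha = 0.05.


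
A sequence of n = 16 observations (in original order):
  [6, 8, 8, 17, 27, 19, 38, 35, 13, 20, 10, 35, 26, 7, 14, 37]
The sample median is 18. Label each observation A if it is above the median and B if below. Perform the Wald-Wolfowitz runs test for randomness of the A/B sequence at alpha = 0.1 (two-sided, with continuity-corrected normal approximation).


Step 1: Compute median = 18; label A = above, B = below.
Labels in order: BBBBAAAABABAABBA  (n_A = 8, n_B = 8)
Step 2: Count runs R = 8.
Step 3: Under H0 (random ordering), E[R] = 2*n_A*n_B/(n_A+n_B) + 1 = 2*8*8/16 + 1 = 9.0000.
        Var[R] = 2*n_A*n_B*(2*n_A*n_B - n_A - n_B) / ((n_A+n_B)^2 * (n_A+n_B-1)) = 14336/3840 = 3.7333.
        SD[R] = 1.9322.
Step 4: Continuity-corrected z = (R + 0.5 - E[R]) / SD[R] = (8 + 0.5 - 9.0000) / 1.9322 = -0.2588.
Step 5: Two-sided p-value via normal approximation = 2*(1 - Phi(|z|)) = 0.795809.
Step 6: alpha = 0.1. fail to reject H0.

R = 8, z = -0.2588, p = 0.795809, fail to reject H0.


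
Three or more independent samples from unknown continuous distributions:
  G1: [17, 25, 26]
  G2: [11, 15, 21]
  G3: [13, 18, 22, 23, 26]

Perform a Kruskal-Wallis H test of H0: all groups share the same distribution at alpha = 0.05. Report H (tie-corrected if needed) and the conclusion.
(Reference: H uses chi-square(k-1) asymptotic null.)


Step 1: Combine all N = 11 observations and assign midranks.
sorted (value, group, rank): (11,G2,1), (13,G3,2), (15,G2,3), (17,G1,4), (18,G3,5), (21,G2,6), (22,G3,7), (23,G3,8), (25,G1,9), (26,G1,10.5), (26,G3,10.5)
Step 2: Sum ranks within each group.
R_1 = 23.5 (n_1 = 3)
R_2 = 10 (n_2 = 3)
R_3 = 32.5 (n_3 = 5)
Step 3: H = 12/(N(N+1)) * sum(R_i^2/n_i) - 3(N+1)
     = 12/(11*12) * (23.5^2/3 + 10^2/3 + 32.5^2/5) - 3*12
     = 0.090909 * 428.667 - 36
     = 2.969697.
Step 4: Ties present; correction factor C = 1 - 6/(11^3 - 11) = 0.995455. Corrected H = 2.969697 / 0.995455 = 2.983257.
Step 5: Under H0, H ~ chi^2(2); p-value = 0.225006.
Step 6: alpha = 0.05. fail to reject H0.

H = 2.9833, df = 2, p = 0.225006, fail to reject H0.


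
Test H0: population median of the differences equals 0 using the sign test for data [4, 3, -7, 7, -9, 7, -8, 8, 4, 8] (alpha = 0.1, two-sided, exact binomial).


Step 1: Discard zero differences. Original n = 10; n_eff = number of nonzero differences = 10.
Nonzero differences (with sign): +4, +3, -7, +7, -9, +7, -8, +8, +4, +8
Step 2: Count signs: positive = 7, negative = 3.
Step 3: Under H0: P(positive) = 0.5, so the number of positives S ~ Bin(10, 0.5).
Step 4: Two-sided exact p-value = sum of Bin(10,0.5) probabilities at or below the observed probability = 0.343750.
Step 5: alpha = 0.1. fail to reject H0.

n_eff = 10, pos = 7, neg = 3, p = 0.343750, fail to reject H0.


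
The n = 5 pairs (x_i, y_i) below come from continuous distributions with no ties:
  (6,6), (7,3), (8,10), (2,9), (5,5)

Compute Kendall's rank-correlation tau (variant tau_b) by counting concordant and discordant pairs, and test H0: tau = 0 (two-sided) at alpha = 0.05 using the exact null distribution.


Step 1: Enumerate the 10 unordered pairs (i,j) with i<j and classify each by sign(x_j-x_i) * sign(y_j-y_i).
  (1,2):dx=+1,dy=-3->D; (1,3):dx=+2,dy=+4->C; (1,4):dx=-4,dy=+3->D; (1,5):dx=-1,dy=-1->C
  (2,3):dx=+1,dy=+7->C; (2,4):dx=-5,dy=+6->D; (2,5):dx=-2,dy=+2->D; (3,4):dx=-6,dy=-1->C
  (3,5):dx=-3,dy=-5->C; (4,5):dx=+3,dy=-4->D
Step 2: C = 5, D = 5, total pairs = 10.
Step 3: tau = (C - D)/(n(n-1)/2) = (5 - 5)/10 = 0.000000.
Step 4: Exact two-sided p-value (enumerate n! = 120 permutations of y under H0): p = 1.000000.
Step 5: alpha = 0.05. fail to reject H0.

tau_b = 0.0000 (C=5, D=5), p = 1.000000, fail to reject H0.


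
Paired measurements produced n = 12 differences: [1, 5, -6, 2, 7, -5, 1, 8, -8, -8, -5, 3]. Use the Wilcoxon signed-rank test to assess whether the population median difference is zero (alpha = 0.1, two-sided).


Step 1: Drop any zero differences (none here) and take |d_i|.
|d| = [1, 5, 6, 2, 7, 5, 1, 8, 8, 8, 5, 3]
Step 2: Midrank |d_i| (ties get averaged ranks).
ranks: |1|->1.5, |5|->6, |6|->8, |2|->3, |7|->9, |5|->6, |1|->1.5, |8|->11, |8|->11, |8|->11, |5|->6, |3|->4
Step 3: Attach original signs; sum ranks with positive sign and with negative sign.
W+ = 1.5 + 6 + 3 + 9 + 1.5 + 11 + 4 = 36
W- = 8 + 6 + 11 + 11 + 6 = 42
(Check: W+ + W- = 78 should equal n(n+1)/2 = 78.)
Step 4: Test statistic W = min(W+, W-) = 36.
Step 5: Ties in |d|, so use the tie-corrected normal approximation.
        E[W] = n(n+1)/4 = 12*13/4 = 39.
        Tie groups: |d|=1 (t=2), |d|=5 (t=3), |d|=8 (t=3); sum(t^3 - t) = 54.
        Var[W] = n(n+1)(2n+1)/24 - sum(t^3-t)/48 = 3900/24 - 54/48 = 161.375.
        z = (W - E[W]) / sqrt(Var[W]) = (36 - 39) / 12.7033 = -0.2362.
        Two-sided p = 2*Phi(z) = 0.813310.
Step 6: alpha = 0.1. fail to reject H0.

W+ = 36, W- = 42, W = min = 36, p = 0.813310, fail to reject H0.


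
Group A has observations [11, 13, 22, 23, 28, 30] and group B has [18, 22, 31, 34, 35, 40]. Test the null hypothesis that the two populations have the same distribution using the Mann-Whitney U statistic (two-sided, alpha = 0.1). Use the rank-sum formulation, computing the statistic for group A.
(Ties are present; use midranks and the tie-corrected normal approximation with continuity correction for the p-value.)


Step 1: Combine and sort all 12 observations; assign midranks.
sorted (value, group): (11,X), (13,X), (18,Y), (22,X), (22,Y), (23,X), (28,X), (30,X), (31,Y), (34,Y), (35,Y), (40,Y)
ranks: 11->1, 13->2, 18->3, 22->4.5, 22->4.5, 23->6, 28->7, 30->8, 31->9, 34->10, 35->11, 40->12
Step 2: Rank sum for X: R1 = 1 + 2 + 4.5 + 6 + 7 + 8 = 28.5.
Step 3: U_X = R1 - n1(n1+1)/2 = 28.5 - 6*7/2 = 28.5 - 21 = 7.5.
       U_Y = n1*n2 - U_X = 36 - 7.5 = 28.5.
Step 4: Ties are present, so use the tie-corrected normal approximation (with continuity correction) for the p-value.
Step 5: p-value = 0.108695; compare to alpha = 0.1. fail to reject H0.

U_X = 7.5, p = 0.108695, fail to reject H0 at alpha = 0.1.


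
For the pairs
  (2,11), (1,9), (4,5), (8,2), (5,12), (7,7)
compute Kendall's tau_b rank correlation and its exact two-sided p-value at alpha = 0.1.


Step 1: Enumerate the 15 unordered pairs (i,j) with i<j and classify each by sign(x_j-x_i) * sign(y_j-y_i).
  (1,2):dx=-1,dy=-2->C; (1,3):dx=+2,dy=-6->D; (1,4):dx=+6,dy=-9->D; (1,5):dx=+3,dy=+1->C
  (1,6):dx=+5,dy=-4->D; (2,3):dx=+3,dy=-4->D; (2,4):dx=+7,dy=-7->D; (2,5):dx=+4,dy=+3->C
  (2,6):dx=+6,dy=-2->D; (3,4):dx=+4,dy=-3->D; (3,5):dx=+1,dy=+7->C; (3,6):dx=+3,dy=+2->C
  (4,5):dx=-3,dy=+10->D; (4,6):dx=-1,dy=+5->D; (5,6):dx=+2,dy=-5->D
Step 2: C = 5, D = 10, total pairs = 15.
Step 3: tau = (C - D)/(n(n-1)/2) = (5 - 10)/15 = -0.333333.
Step 4: Exact two-sided p-value (enumerate n! = 720 permutations of y under H0): p = 0.469444.
Step 5: alpha = 0.1. fail to reject H0.

tau_b = -0.3333 (C=5, D=10), p = 0.469444, fail to reject H0.


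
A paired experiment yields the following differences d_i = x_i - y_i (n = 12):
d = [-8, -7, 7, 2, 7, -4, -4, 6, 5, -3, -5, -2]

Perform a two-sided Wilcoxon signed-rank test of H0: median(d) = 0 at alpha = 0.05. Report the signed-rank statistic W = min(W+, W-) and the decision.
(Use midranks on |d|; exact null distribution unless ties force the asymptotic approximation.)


Step 1: Drop any zero differences (none here) and take |d_i|.
|d| = [8, 7, 7, 2, 7, 4, 4, 6, 5, 3, 5, 2]
Step 2: Midrank |d_i| (ties get averaged ranks).
ranks: |8|->12, |7|->10, |7|->10, |2|->1.5, |7|->10, |4|->4.5, |4|->4.5, |6|->8, |5|->6.5, |3|->3, |5|->6.5, |2|->1.5
Step 3: Attach original signs; sum ranks with positive sign and with negative sign.
W+ = 10 + 1.5 + 10 + 8 + 6.5 = 36
W- = 12 + 10 + 4.5 + 4.5 + 3 + 6.5 + 1.5 = 42
(Check: W+ + W- = 78 should equal n(n+1)/2 = 78.)
Step 4: Test statistic W = min(W+, W-) = 36.
Step 5: Ties in |d|, so use the tie-corrected normal approximation.
        E[W] = n(n+1)/4 = 12*13/4 = 39.
        Tie groups: |d|=2 (t=2), |d|=4 (t=2), |d|=5 (t=2), |d|=7 (t=3); sum(t^3 - t) = 42.
        Var[W] = n(n+1)(2n+1)/24 - sum(t^3-t)/48 = 3900/24 - 42/48 = 161.625.
        z = (W - E[W]) / sqrt(Var[W]) = (36 - 39) / 12.7132 = -0.2360.
        Two-sided p = 2*Phi(z) = 0.813452.
Step 6: alpha = 0.05. fail to reject H0.

W+ = 36, W- = 42, W = min = 36, p = 0.813452, fail to reject H0.


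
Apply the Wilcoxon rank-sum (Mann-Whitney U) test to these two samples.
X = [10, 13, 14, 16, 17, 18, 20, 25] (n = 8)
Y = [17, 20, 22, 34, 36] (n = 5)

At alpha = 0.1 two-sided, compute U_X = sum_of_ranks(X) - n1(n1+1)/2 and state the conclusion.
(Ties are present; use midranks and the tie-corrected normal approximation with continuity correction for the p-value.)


Step 1: Combine and sort all 13 observations; assign midranks.
sorted (value, group): (10,X), (13,X), (14,X), (16,X), (17,X), (17,Y), (18,X), (20,X), (20,Y), (22,Y), (25,X), (34,Y), (36,Y)
ranks: 10->1, 13->2, 14->3, 16->4, 17->5.5, 17->5.5, 18->7, 20->8.5, 20->8.5, 22->10, 25->11, 34->12, 36->13
Step 2: Rank sum for X: R1 = 1 + 2 + 3 + 4 + 5.5 + 7 + 8.5 + 11 = 42.
Step 3: U_X = R1 - n1(n1+1)/2 = 42 - 8*9/2 = 42 - 36 = 6.
       U_Y = n1*n2 - U_X = 40 - 6 = 34.
Step 4: Ties are present, so use the tie-corrected normal approximation (with continuity correction) for the p-value.
Step 5: p-value = 0.047519; compare to alpha = 0.1. reject H0.

U_X = 6, p = 0.047519, reject H0 at alpha = 0.1.


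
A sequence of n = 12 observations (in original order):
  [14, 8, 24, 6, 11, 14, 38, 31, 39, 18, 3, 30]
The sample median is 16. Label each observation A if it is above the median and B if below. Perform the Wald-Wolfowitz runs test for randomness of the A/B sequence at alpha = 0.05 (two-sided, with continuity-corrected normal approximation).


Step 1: Compute median = 16; label A = above, B = below.
Labels in order: BBABBBAAAABA  (n_A = 6, n_B = 6)
Step 2: Count runs R = 6.
Step 3: Under H0 (random ordering), E[R] = 2*n_A*n_B/(n_A+n_B) + 1 = 2*6*6/12 + 1 = 7.0000.
        Var[R] = 2*n_A*n_B*(2*n_A*n_B - n_A - n_B) / ((n_A+n_B)^2 * (n_A+n_B-1)) = 4320/1584 = 2.7273.
        SD[R] = 1.6514.
Step 4: Continuity-corrected z = (R + 0.5 - E[R]) / SD[R] = (6 + 0.5 - 7.0000) / 1.6514 = -0.3028.
Step 5: Two-sided p-value via normal approximation = 2*(1 - Phi(|z|)) = 0.762069.
Step 6: alpha = 0.05. fail to reject H0.

R = 6, z = -0.3028, p = 0.762069, fail to reject H0.


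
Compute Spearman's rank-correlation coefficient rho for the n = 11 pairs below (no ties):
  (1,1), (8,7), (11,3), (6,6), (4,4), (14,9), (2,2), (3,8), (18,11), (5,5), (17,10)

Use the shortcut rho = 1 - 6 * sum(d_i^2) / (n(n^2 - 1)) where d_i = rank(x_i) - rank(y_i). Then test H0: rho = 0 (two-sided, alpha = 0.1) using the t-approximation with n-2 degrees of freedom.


Step 1: Rank x and y separately (midranks; no ties here).
rank(x): 1->1, 8->7, 11->8, 6->6, 4->4, 14->9, 2->2, 3->3, 18->11, 5->5, 17->10
rank(y): 1->1, 7->7, 3->3, 6->6, 4->4, 9->9, 2->2, 8->8, 11->11, 5->5, 10->10
Step 2: d_i = R_x(i) - R_y(i); compute d_i^2.
  (1-1)^2=0, (7-7)^2=0, (8-3)^2=25, (6-6)^2=0, (4-4)^2=0, (9-9)^2=0, (2-2)^2=0, (3-8)^2=25, (11-11)^2=0, (5-5)^2=0, (10-10)^2=0
sum(d^2) = 50.
Step 3: rho = 1 - 6*50 / (11*(11^2 - 1)) = 1 - 300/1320 = 0.772727.
Step 4: Under H0, t = rho * sqrt((n-2)/(1-rho^2)) = 3.6522 ~ t(9).
Step 5: Two-sided p-value from the t-distribution with 9 df = 0.005299.
Step 6: alpha = 0.1. reject H0.

rho = 0.7727, p = 0.005299, reject H0 at alpha = 0.1.


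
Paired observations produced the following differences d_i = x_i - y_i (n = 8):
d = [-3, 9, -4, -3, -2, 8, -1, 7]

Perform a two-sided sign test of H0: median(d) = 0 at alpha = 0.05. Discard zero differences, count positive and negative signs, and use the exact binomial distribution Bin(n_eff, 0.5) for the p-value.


Step 1: Discard zero differences. Original n = 8; n_eff = number of nonzero differences = 8.
Nonzero differences (with sign): -3, +9, -4, -3, -2, +8, -1, +7
Step 2: Count signs: positive = 3, negative = 5.
Step 3: Under H0: P(positive) = 0.5, so the number of positives S ~ Bin(8, 0.5).
Step 4: Two-sided exact p-value = sum of Bin(8,0.5) probabilities at or below the observed probability = 0.726562.
Step 5: alpha = 0.05. fail to reject H0.

n_eff = 8, pos = 3, neg = 5, p = 0.726562, fail to reject H0.


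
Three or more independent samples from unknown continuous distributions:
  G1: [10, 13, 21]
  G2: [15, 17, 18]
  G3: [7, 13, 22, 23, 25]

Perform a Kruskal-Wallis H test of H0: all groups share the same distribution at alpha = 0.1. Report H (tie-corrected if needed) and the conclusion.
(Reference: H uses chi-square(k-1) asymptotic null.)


Step 1: Combine all N = 11 observations and assign midranks.
sorted (value, group, rank): (7,G3,1), (10,G1,2), (13,G1,3.5), (13,G3,3.5), (15,G2,5), (17,G2,6), (18,G2,7), (21,G1,8), (22,G3,9), (23,G3,10), (25,G3,11)
Step 2: Sum ranks within each group.
R_1 = 13.5 (n_1 = 3)
R_2 = 18 (n_2 = 3)
R_3 = 34.5 (n_3 = 5)
Step 3: H = 12/(N(N+1)) * sum(R_i^2/n_i) - 3(N+1)
     = 12/(11*12) * (13.5^2/3 + 18^2/3 + 34.5^2/5) - 3*12
     = 0.090909 * 406.8 - 36
     = 0.981818.
Step 4: Ties present; correction factor C = 1 - 6/(11^3 - 11) = 0.995455. Corrected H = 0.981818 / 0.995455 = 0.986301.
Step 5: Under H0, H ~ chi^2(2); p-value = 0.610699.
Step 6: alpha = 0.1. fail to reject H0.

H = 0.9863, df = 2, p = 0.610699, fail to reject H0.


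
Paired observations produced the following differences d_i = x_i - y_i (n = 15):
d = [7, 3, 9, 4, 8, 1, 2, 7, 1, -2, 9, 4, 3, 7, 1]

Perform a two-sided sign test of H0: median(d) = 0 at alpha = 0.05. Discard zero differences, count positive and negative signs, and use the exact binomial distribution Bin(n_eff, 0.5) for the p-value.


Step 1: Discard zero differences. Original n = 15; n_eff = number of nonzero differences = 15.
Nonzero differences (with sign): +7, +3, +9, +4, +8, +1, +2, +7, +1, -2, +9, +4, +3, +7, +1
Step 2: Count signs: positive = 14, negative = 1.
Step 3: Under H0: P(positive) = 0.5, so the number of positives S ~ Bin(15, 0.5).
Step 4: Two-sided exact p-value = sum of Bin(15,0.5) probabilities at or below the observed probability = 0.000977.
Step 5: alpha = 0.05. reject H0.

n_eff = 15, pos = 14, neg = 1, p = 0.000977, reject H0.


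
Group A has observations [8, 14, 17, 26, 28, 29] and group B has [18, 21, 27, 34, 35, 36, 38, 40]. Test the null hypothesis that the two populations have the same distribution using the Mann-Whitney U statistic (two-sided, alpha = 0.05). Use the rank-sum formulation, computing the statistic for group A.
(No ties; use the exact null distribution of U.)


Step 1: Combine and sort all 14 observations; assign midranks.
sorted (value, group): (8,X), (14,X), (17,X), (18,Y), (21,Y), (26,X), (27,Y), (28,X), (29,X), (34,Y), (35,Y), (36,Y), (38,Y), (40,Y)
ranks: 8->1, 14->2, 17->3, 18->4, 21->5, 26->6, 27->7, 28->8, 29->9, 34->10, 35->11, 36->12, 38->13, 40->14
Step 2: Rank sum for X: R1 = 1 + 2 + 3 + 6 + 8 + 9 = 29.
Step 3: U_X = R1 - n1(n1+1)/2 = 29 - 6*7/2 = 29 - 21 = 8.
       U_Y = n1*n2 - U_X = 48 - 8 = 40.
Step 4: No ties, so the exact null distribution of U (based on enumerating the C(14,6) = 3003 equally likely rank assignments) gives the two-sided p-value.
Step 5: p-value = 0.042624; compare to alpha = 0.05. reject H0.

U_X = 8, p = 0.042624, reject H0 at alpha = 0.05.


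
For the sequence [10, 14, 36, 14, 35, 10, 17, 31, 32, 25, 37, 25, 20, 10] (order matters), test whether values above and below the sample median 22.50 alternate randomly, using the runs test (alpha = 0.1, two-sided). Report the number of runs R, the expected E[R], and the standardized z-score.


Step 1: Compute median = 22.50; label A = above, B = below.
Labels in order: BBABABBAAAAABB  (n_A = 7, n_B = 7)
Step 2: Count runs R = 7.
Step 3: Under H0 (random ordering), E[R] = 2*n_A*n_B/(n_A+n_B) + 1 = 2*7*7/14 + 1 = 8.0000.
        Var[R] = 2*n_A*n_B*(2*n_A*n_B - n_A - n_B) / ((n_A+n_B)^2 * (n_A+n_B-1)) = 8232/2548 = 3.2308.
        SD[R] = 1.7974.
Step 4: Continuity-corrected z = (R + 0.5 - E[R]) / SD[R] = (7 + 0.5 - 8.0000) / 1.7974 = -0.2782.
Step 5: Two-sided p-value via normal approximation = 2*(1 - Phi(|z|)) = 0.780879.
Step 6: alpha = 0.1. fail to reject H0.

R = 7, z = -0.2782, p = 0.780879, fail to reject H0.


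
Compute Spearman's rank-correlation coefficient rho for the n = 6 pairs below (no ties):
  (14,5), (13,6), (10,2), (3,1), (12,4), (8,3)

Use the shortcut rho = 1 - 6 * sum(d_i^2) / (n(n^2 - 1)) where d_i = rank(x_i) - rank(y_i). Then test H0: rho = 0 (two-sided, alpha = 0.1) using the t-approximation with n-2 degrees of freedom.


Step 1: Rank x and y separately (midranks; no ties here).
rank(x): 14->6, 13->5, 10->3, 3->1, 12->4, 8->2
rank(y): 5->5, 6->6, 2->2, 1->1, 4->4, 3->3
Step 2: d_i = R_x(i) - R_y(i); compute d_i^2.
  (6-5)^2=1, (5-6)^2=1, (3-2)^2=1, (1-1)^2=0, (4-4)^2=0, (2-3)^2=1
sum(d^2) = 4.
Step 3: rho = 1 - 6*4 / (6*(6^2 - 1)) = 1 - 24/210 = 0.885714.
Step 4: Under H0, t = rho * sqrt((n-2)/(1-rho^2)) = 3.8158 ~ t(4).
Step 5: Two-sided p-value from the t-distribution with 4 df = 0.018845.
Step 6: alpha = 0.1. reject H0.

rho = 0.8857, p = 0.018845, reject H0 at alpha = 0.1.


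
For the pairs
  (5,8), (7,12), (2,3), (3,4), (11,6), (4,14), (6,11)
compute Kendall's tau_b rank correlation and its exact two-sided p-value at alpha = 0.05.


Step 1: Enumerate the 21 unordered pairs (i,j) with i<j and classify each by sign(x_j-x_i) * sign(y_j-y_i).
  (1,2):dx=+2,dy=+4->C; (1,3):dx=-3,dy=-5->C; (1,4):dx=-2,dy=-4->C; (1,5):dx=+6,dy=-2->D
  (1,6):dx=-1,dy=+6->D; (1,7):dx=+1,dy=+3->C; (2,3):dx=-5,dy=-9->C; (2,4):dx=-4,dy=-8->C
  (2,5):dx=+4,dy=-6->D; (2,6):dx=-3,dy=+2->D; (2,7):dx=-1,dy=-1->C; (3,4):dx=+1,dy=+1->C
  (3,5):dx=+9,dy=+3->C; (3,6):dx=+2,dy=+11->C; (3,7):dx=+4,dy=+8->C; (4,5):dx=+8,dy=+2->C
  (4,6):dx=+1,dy=+10->C; (4,7):dx=+3,dy=+7->C; (5,6):dx=-7,dy=+8->D; (5,7):dx=-5,dy=+5->D
  (6,7):dx=+2,dy=-3->D
Step 2: C = 14, D = 7, total pairs = 21.
Step 3: tau = (C - D)/(n(n-1)/2) = (14 - 7)/21 = 0.333333.
Step 4: Exact two-sided p-value (enumerate n! = 5040 permutations of y under H0): p = 0.381349.
Step 5: alpha = 0.05. fail to reject H0.

tau_b = 0.3333 (C=14, D=7), p = 0.381349, fail to reject H0.
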